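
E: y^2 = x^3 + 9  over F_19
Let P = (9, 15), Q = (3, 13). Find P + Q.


P != Q, so use the chord formula.
s = (y2 - y1) / (x2 - x1) = (17) / (13) mod 19 = 13
x3 = s^2 - x1 - x2 mod 19 = 13^2 - 9 - 3 = 5
y3 = s (x1 - x3) - y1 mod 19 = 13 * (9 - 5) - 15 = 18

P + Q = (5, 18)


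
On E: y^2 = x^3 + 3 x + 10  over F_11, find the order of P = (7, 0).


Compute successive multiples of P until we hit O:
  1P = (7, 0)
  2P = O

ord(P) = 2


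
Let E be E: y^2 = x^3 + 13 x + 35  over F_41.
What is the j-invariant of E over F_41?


Delta = -16(4 a^3 + 27 b^2) mod 41 = 9
-1728 * (4 a)^3 = -1728 * (4*13)^3 mod 41 = 9
j = 9 * 9^(-1) mod 41 = 1

j = 1 (mod 41)


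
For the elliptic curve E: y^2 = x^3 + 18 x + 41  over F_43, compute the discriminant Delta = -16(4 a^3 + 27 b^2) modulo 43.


4 a^3 + 27 b^2 = 4*18^3 + 27*41^2 = 23328 + 45387 = 68715
Delta = -16 * (68715) = -1099440
Delta mod 43 = 27

Delta = 27 (mod 43)


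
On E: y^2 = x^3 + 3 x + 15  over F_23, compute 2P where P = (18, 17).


Doubling: s = (3 x1^2 + a) / (2 y1)
s = (3*18^2 + 3) / (2*17) mod 23 = 5
x3 = s^2 - 2 x1 mod 23 = 5^2 - 2*18 = 12
y3 = s (x1 - x3) - y1 mod 23 = 5 * (18 - 12) - 17 = 13

2P = (12, 13)


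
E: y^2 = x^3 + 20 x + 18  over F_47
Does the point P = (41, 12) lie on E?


Check whether y^2 = x^3 + 20 x + 18 (mod 47) for (x, y) = (41, 12).
LHS: y^2 = 12^2 mod 47 = 3
RHS: x^3 + 20 x + 18 = 41^3 + 20*41 + 18 mod 47 = 11
LHS != RHS

No, not on the curve


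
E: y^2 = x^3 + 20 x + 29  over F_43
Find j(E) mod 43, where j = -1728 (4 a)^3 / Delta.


Delta = -16(4 a^3 + 27 b^2) mod 43 = 39
-1728 * (4 a)^3 = -1728 * (4*20)^3 mod 43 = 8
j = 8 * 39^(-1) mod 43 = 41

j = 41 (mod 43)


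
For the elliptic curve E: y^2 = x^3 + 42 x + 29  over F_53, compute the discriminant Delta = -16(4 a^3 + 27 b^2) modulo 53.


4 a^3 + 27 b^2 = 4*42^3 + 27*29^2 = 296352 + 22707 = 319059
Delta = -16 * (319059) = -5104944
Delta mod 53 = 16

Delta = 16 (mod 53)


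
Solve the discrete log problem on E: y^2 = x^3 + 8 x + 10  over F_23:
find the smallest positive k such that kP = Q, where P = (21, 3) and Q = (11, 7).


Enumerate multiples of P until we hit Q = (11, 7):
  1P = (21, 3)
  2P = (10, 3)
  3P = (15, 20)
  4P = (11, 7)
Match found at i = 4.

k = 4


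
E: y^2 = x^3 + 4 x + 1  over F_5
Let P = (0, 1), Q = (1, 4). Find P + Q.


P != Q, so use the chord formula.
s = (y2 - y1) / (x2 - x1) = (3) / (1) mod 5 = 3
x3 = s^2 - x1 - x2 mod 5 = 3^2 - 0 - 1 = 3
y3 = s (x1 - x3) - y1 mod 5 = 3 * (0 - 3) - 1 = 0

P + Q = (3, 0)


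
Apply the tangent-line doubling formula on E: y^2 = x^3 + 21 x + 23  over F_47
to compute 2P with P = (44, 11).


Doubling: s = (3 x1^2 + a) / (2 y1)
s = (3*44^2 + 21) / (2*11) mod 47 = 15
x3 = s^2 - 2 x1 mod 47 = 15^2 - 2*44 = 43
y3 = s (x1 - x3) - y1 mod 47 = 15 * (44 - 43) - 11 = 4

2P = (43, 4)


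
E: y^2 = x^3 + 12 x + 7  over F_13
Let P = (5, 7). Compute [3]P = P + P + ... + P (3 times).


k = 3 = 11_2 (binary, LSB first: 11)
Double-and-add from P = (5, 7):
  bit 0 = 1: acc = O + (5, 7) = (5, 7)
  bit 1 = 1: acc = (5, 7) + (6, 10) = (11, 1)

3P = (11, 1)


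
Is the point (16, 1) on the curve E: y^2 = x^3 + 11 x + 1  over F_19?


Check whether y^2 = x^3 + 11 x + 1 (mod 19) for (x, y) = (16, 1).
LHS: y^2 = 1^2 mod 19 = 1
RHS: x^3 + 11 x + 1 = 16^3 + 11*16 + 1 mod 19 = 17
LHS != RHS

No, not on the curve


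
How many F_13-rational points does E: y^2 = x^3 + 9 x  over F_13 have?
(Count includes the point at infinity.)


For each x in F_13, count y with y^2 = x^3 + 9 x + 0 mod 13:
  x = 0: RHS = 0, y in [0]  -> 1 point(s)
  x = 1: RHS = 10, y in [6, 7]  -> 2 point(s)
  x = 2: RHS = 0, y in [0]  -> 1 point(s)
  x = 4: RHS = 9, y in [3, 10]  -> 2 point(s)
  x = 5: RHS = 1, y in [1, 12]  -> 2 point(s)
  x = 6: RHS = 10, y in [6, 7]  -> 2 point(s)
  x = 7: RHS = 3, y in [4, 9]  -> 2 point(s)
  x = 8: RHS = 12, y in [5, 8]  -> 2 point(s)
  x = 9: RHS = 4, y in [2, 11]  -> 2 point(s)
  x = 11: RHS = 0, y in [0]  -> 1 point(s)
  x = 12: RHS = 3, y in [4, 9]  -> 2 point(s)
Affine points: 19. Add the point at infinity: total = 20.

#E(F_13) = 20


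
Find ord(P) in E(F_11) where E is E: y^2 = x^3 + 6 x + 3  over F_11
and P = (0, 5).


Compute successive multiples of P until we hit O:
  1P = (0, 5)
  2P = (3, 2)
  3P = (9, 4)
  4P = (5, 9)
  5P = (4, 5)
  6P = (7, 6)
  7P = (2, 1)
  8P = (2, 10)
  ... (continuing to 15P)
  15P = O

ord(P) = 15


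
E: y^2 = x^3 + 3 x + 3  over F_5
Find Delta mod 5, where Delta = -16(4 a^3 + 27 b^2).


4 a^3 + 27 b^2 = 4*3^3 + 27*3^2 = 108 + 243 = 351
Delta = -16 * (351) = -5616
Delta mod 5 = 4

Delta = 4 (mod 5)


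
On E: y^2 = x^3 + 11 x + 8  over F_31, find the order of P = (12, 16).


Compute successive multiples of P until we hit O:
  1P = (12, 16)
  2P = (26, 13)
  3P = (28, 14)
  4P = (7, 26)
  5P = (16, 23)
  6P = (8, 22)
  7P = (21, 13)
  8P = (5, 23)
  ... (continuing to 35P)
  35P = O

ord(P) = 35


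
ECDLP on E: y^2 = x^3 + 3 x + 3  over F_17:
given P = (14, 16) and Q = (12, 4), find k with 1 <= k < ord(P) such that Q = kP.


Enumerate multiples of P until we hit Q = (12, 4):
  1P = (14, 16)
  2P = (10, 9)
  3P = (12, 13)
  4P = (6, 13)
  5P = (16, 13)
  6P = (2, 0)
  7P = (16, 4)
  8P = (6, 4)
  9P = (12, 4)
Match found at i = 9.

k = 9


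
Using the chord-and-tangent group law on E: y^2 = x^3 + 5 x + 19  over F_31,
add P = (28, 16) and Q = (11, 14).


P != Q, so use the chord formula.
s = (y2 - y1) / (x2 - x1) = (29) / (14) mod 31 = 22
x3 = s^2 - x1 - x2 mod 31 = 22^2 - 28 - 11 = 11
y3 = s (x1 - x3) - y1 mod 31 = 22 * (28 - 11) - 16 = 17

P + Q = (11, 17)


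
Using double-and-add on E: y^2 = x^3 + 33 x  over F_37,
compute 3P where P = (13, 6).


k = 3 = 11_2 (binary, LSB first: 11)
Double-and-add from P = (13, 6):
  bit 0 = 1: acc = O + (13, 6) = (13, 6)
  bit 1 = 1: acc = (13, 6) + (1, 16) = (35, 0)

3P = (35, 0)


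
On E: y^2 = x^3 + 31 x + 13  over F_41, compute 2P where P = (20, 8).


Doubling: s = (3 x1^2 + a) / (2 y1)
s = (3*20^2 + 31) / (2*8) mod 41 = 18
x3 = s^2 - 2 x1 mod 41 = 18^2 - 2*20 = 38
y3 = s (x1 - x3) - y1 mod 41 = 18 * (20 - 38) - 8 = 37

2P = (38, 37)


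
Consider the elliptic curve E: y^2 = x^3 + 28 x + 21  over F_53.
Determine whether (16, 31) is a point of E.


Check whether y^2 = x^3 + 28 x + 21 (mod 53) for (x, y) = (16, 31).
LHS: y^2 = 31^2 mod 53 = 7
RHS: x^3 + 28 x + 21 = 16^3 + 28*16 + 21 mod 53 = 7
LHS = RHS

Yes, on the curve


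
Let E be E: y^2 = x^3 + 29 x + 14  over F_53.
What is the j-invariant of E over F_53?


Delta = -16(4 a^3 + 27 b^2) mod 53 = 29
-1728 * (4 a)^3 = -1728 * (4*29)^3 mod 53 = 12
j = 12 * 29^(-1) mod 53 = 26

j = 26 (mod 53)


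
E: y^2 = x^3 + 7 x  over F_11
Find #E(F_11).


For each x in F_11, count y with y^2 = x^3 + 7 x + 0 mod 11:
  x = 0: RHS = 0, y in [0]  -> 1 point(s)
  x = 2: RHS = 0, y in [0]  -> 1 point(s)
  x = 3: RHS = 4, y in [2, 9]  -> 2 point(s)
  x = 4: RHS = 4, y in [2, 9]  -> 2 point(s)
  x = 6: RHS = 5, y in [4, 7]  -> 2 point(s)
  x = 9: RHS = 0, y in [0]  -> 1 point(s)
  x = 10: RHS = 3, y in [5, 6]  -> 2 point(s)
Affine points: 11. Add the point at infinity: total = 12.

#E(F_11) = 12


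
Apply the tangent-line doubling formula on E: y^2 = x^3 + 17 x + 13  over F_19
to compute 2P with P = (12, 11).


Doubling: s = (3 x1^2 + a) / (2 y1)
s = (3*12^2 + 17) / (2*11) mod 19 = 4
x3 = s^2 - 2 x1 mod 19 = 4^2 - 2*12 = 11
y3 = s (x1 - x3) - y1 mod 19 = 4 * (12 - 11) - 11 = 12

2P = (11, 12)


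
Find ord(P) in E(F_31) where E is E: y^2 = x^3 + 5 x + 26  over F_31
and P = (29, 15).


Compute successive multiples of P until we hit O:
  1P = (29, 15)
  2P = (14, 9)
  3P = (8, 12)
  4P = (13, 5)
  5P = (17, 8)
  6P = (20, 29)
  7P = (7, 30)
  8P = (15, 29)
  ... (continuing to 36P)
  36P = O

ord(P) = 36


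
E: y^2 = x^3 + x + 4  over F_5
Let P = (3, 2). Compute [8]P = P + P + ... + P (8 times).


k = 8 = 1000_2 (binary, LSB first: 0001)
Double-and-add from P = (3, 2):
  bit 0 = 0: acc unchanged = O
  bit 1 = 0: acc unchanged = O
  bit 2 = 0: acc unchanged = O
  bit 3 = 1: acc = O + (3, 3) = (3, 3)

8P = (3, 3)


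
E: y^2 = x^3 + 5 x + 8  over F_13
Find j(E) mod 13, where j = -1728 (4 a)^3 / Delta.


Delta = -16(4 a^3 + 27 b^2) mod 13 = 11
-1728 * (4 a)^3 = -1728 * (4*5)^3 mod 13 = 5
j = 5 * 11^(-1) mod 13 = 4

j = 4 (mod 13)


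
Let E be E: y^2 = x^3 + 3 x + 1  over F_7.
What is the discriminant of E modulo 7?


4 a^3 + 27 b^2 = 4*3^3 + 27*1^2 = 108 + 27 = 135
Delta = -16 * (135) = -2160
Delta mod 7 = 3

Delta = 3 (mod 7)


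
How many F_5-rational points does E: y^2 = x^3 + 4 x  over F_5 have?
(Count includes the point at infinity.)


For each x in F_5, count y with y^2 = x^3 + 4 x + 0 mod 5:
  x = 0: RHS = 0, y in [0]  -> 1 point(s)
  x = 1: RHS = 0, y in [0]  -> 1 point(s)
  x = 2: RHS = 1, y in [1, 4]  -> 2 point(s)
  x = 3: RHS = 4, y in [2, 3]  -> 2 point(s)
  x = 4: RHS = 0, y in [0]  -> 1 point(s)
Affine points: 7. Add the point at infinity: total = 8.

#E(F_5) = 8


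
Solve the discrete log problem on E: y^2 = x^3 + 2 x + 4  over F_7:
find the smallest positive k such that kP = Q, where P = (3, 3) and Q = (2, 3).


Enumerate multiples of P until we hit Q = (2, 3):
  1P = (3, 3)
  2P = (2, 3)
Match found at i = 2.

k = 2


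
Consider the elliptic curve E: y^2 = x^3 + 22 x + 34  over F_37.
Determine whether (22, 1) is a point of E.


Check whether y^2 = x^3 + 22 x + 34 (mod 37) for (x, y) = (22, 1).
LHS: y^2 = 1^2 mod 37 = 1
RHS: x^3 + 22 x + 34 = 22^3 + 22*22 + 34 mod 37 = 29
LHS != RHS

No, not on the curve


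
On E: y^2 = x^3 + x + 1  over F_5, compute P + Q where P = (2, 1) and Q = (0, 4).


P != Q, so use the chord formula.
s = (y2 - y1) / (x2 - x1) = (3) / (3) mod 5 = 1
x3 = s^2 - x1 - x2 mod 5 = 1^2 - 2 - 0 = 4
y3 = s (x1 - x3) - y1 mod 5 = 1 * (2 - 4) - 1 = 2

P + Q = (4, 2)


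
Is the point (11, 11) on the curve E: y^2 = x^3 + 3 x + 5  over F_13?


Check whether y^2 = x^3 + 3 x + 5 (mod 13) for (x, y) = (11, 11).
LHS: y^2 = 11^2 mod 13 = 4
RHS: x^3 + 3 x + 5 = 11^3 + 3*11 + 5 mod 13 = 4
LHS = RHS

Yes, on the curve


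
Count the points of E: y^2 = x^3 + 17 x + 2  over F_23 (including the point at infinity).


For each x in F_23, count y with y^2 = x^3 + 17 x + 2 mod 23:
  x = 0: RHS = 2, y in [5, 18]  -> 2 point(s)
  x = 7: RHS = 4, y in [2, 21]  -> 2 point(s)
  x = 8: RHS = 6, y in [11, 12]  -> 2 point(s)
  x = 11: RHS = 2, y in [5, 18]  -> 2 point(s)
  x = 12: RHS = 2, y in [5, 18]  -> 2 point(s)
  x = 16: RHS = 0, y in [0]  -> 1 point(s)
  x = 17: RHS = 6, y in [11, 12]  -> 2 point(s)
  x = 19: RHS = 8, y in [10, 13]  -> 2 point(s)
  x = 20: RHS = 16, y in [4, 19]  -> 2 point(s)
  x = 21: RHS = 6, y in [11, 12]  -> 2 point(s)
Affine points: 19. Add the point at infinity: total = 20.

#E(F_23) = 20


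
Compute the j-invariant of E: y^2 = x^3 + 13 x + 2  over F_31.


Delta = -16(4 a^3 + 27 b^2) mod 31 = 16
-1728 * (4 a)^3 = -1728 * (4*13)^3 mod 31 = 29
j = 29 * 16^(-1) mod 31 = 27

j = 27 (mod 31)


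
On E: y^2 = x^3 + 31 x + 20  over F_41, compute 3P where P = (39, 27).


k = 3 = 11_2 (binary, LSB first: 11)
Double-and-add from P = (39, 27):
  bit 0 = 1: acc = O + (39, 27) = (39, 27)
  bit 1 = 1: acc = (39, 27) + (13, 18) = (32, 18)

3P = (32, 18)


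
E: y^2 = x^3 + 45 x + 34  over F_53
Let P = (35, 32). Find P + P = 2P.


Doubling: s = (3 x1^2 + a) / (2 y1)
s = (3*35^2 + 45) / (2*32) mod 53 = 25
x3 = s^2 - 2 x1 mod 53 = 25^2 - 2*35 = 25
y3 = s (x1 - x3) - y1 mod 53 = 25 * (35 - 25) - 32 = 6

2P = (25, 6)


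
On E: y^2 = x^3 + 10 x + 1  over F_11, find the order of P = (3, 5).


Compute successive multiples of P until we hit O:
  1P = (3, 5)
  2P = (10, 1)
  3P = (10, 10)
  4P = (3, 6)
  5P = O

ord(P) = 5


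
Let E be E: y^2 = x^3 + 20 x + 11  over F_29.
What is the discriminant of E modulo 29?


4 a^3 + 27 b^2 = 4*20^3 + 27*11^2 = 32000 + 3267 = 35267
Delta = -16 * (35267) = -564272
Delta mod 29 = 10

Delta = 10 (mod 29)


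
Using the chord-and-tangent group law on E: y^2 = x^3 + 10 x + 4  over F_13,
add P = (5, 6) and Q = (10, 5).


P != Q, so use the chord formula.
s = (y2 - y1) / (x2 - x1) = (12) / (5) mod 13 = 5
x3 = s^2 - x1 - x2 mod 13 = 5^2 - 5 - 10 = 10
y3 = s (x1 - x3) - y1 mod 13 = 5 * (5 - 10) - 6 = 8

P + Q = (10, 8)


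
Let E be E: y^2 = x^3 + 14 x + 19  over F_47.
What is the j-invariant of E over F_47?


Delta = -16(4 a^3 + 27 b^2) mod 47 = 17
-1728 * (4 a)^3 = -1728 * (4*14)^3 mod 47 = 29
j = 29 * 17^(-1) mod 47 = 10

j = 10 (mod 47)


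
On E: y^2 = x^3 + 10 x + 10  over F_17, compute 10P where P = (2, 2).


k = 10 = 1010_2 (binary, LSB first: 0101)
Double-and-add from P = (2, 2):
  bit 0 = 0: acc unchanged = O
  bit 1 = 1: acc = O + (5, 7) = (5, 7)
  bit 2 = 0: acc unchanged = (5, 7)
  bit 3 = 1: acc = (5, 7) + (1, 15) = (15, 13)

10P = (15, 13)


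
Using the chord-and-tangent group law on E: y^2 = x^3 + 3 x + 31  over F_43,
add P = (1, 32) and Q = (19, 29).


P != Q, so use the chord formula.
s = (y2 - y1) / (x2 - x1) = (40) / (18) mod 43 = 7
x3 = s^2 - x1 - x2 mod 43 = 7^2 - 1 - 19 = 29
y3 = s (x1 - x3) - y1 mod 43 = 7 * (1 - 29) - 32 = 30

P + Q = (29, 30)


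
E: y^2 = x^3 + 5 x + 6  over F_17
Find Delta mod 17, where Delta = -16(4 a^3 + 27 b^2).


4 a^3 + 27 b^2 = 4*5^3 + 27*6^2 = 500 + 972 = 1472
Delta = -16 * (1472) = -23552
Delta mod 17 = 10

Delta = 10 (mod 17)


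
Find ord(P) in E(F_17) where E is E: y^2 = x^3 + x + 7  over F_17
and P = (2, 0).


Compute successive multiples of P until we hit O:
  1P = (2, 0)
  2P = O

ord(P) = 2


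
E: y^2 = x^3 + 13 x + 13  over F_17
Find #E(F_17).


For each x in F_17, count y with y^2 = x^3 + 13 x + 13 mod 17:
  x = 0: RHS = 13, y in [8, 9]  -> 2 point(s)
  x = 2: RHS = 13, y in [8, 9]  -> 2 point(s)
  x = 5: RHS = 16, y in [4, 13]  -> 2 point(s)
  x = 6: RHS = 1, y in [1, 16]  -> 2 point(s)
  x = 8: RHS = 0, y in [0]  -> 1 point(s)
  x = 9: RHS = 9, y in [3, 14]  -> 2 point(s)
  x = 10: RHS = 4, y in [2, 15]  -> 2 point(s)
  x = 11: RHS = 8, y in [5, 12]  -> 2 point(s)
  x = 13: RHS = 16, y in [4, 13]  -> 2 point(s)
  x = 14: RHS = 15, y in [7, 10]  -> 2 point(s)
  x = 15: RHS = 13, y in [8, 9]  -> 2 point(s)
  x = 16: RHS = 16, y in [4, 13]  -> 2 point(s)
Affine points: 23. Add the point at infinity: total = 24.

#E(F_17) = 24


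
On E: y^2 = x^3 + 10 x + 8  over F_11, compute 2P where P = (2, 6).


Doubling: s = (3 x1^2 + a) / (2 y1)
s = (3*2^2 + 10) / (2*6) mod 11 = 0
x3 = s^2 - 2 x1 mod 11 = 0^2 - 2*2 = 7
y3 = s (x1 - x3) - y1 mod 11 = 0 * (2 - 7) - 6 = 5

2P = (7, 5)


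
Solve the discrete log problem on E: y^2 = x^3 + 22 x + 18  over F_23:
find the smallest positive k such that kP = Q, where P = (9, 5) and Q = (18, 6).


Enumerate multiples of P until we hit Q = (18, 6):
  1P = (9, 5)
  2P = (0, 15)
  3P = (7, 3)
  4P = (8, 19)
  5P = (18, 6)
Match found at i = 5.

k = 5


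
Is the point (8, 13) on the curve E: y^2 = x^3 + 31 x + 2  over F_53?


Check whether y^2 = x^3 + 31 x + 2 (mod 53) for (x, y) = (8, 13).
LHS: y^2 = 13^2 mod 53 = 10
RHS: x^3 + 31 x + 2 = 8^3 + 31*8 + 2 mod 53 = 20
LHS != RHS

No, not on the curve


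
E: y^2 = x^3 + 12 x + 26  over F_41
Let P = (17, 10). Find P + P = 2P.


Doubling: s = (3 x1^2 + a) / (2 y1)
s = (3*17^2 + 12) / (2*10) mod 41 = 5
x3 = s^2 - 2 x1 mod 41 = 5^2 - 2*17 = 32
y3 = s (x1 - x3) - y1 mod 41 = 5 * (17 - 32) - 10 = 38

2P = (32, 38)


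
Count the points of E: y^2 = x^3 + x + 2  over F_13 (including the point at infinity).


For each x in F_13, count y with y^2 = x^3 + 1 x + 2 mod 13:
  x = 1: RHS = 4, y in [2, 11]  -> 2 point(s)
  x = 2: RHS = 12, y in [5, 8]  -> 2 point(s)
  x = 6: RHS = 3, y in [4, 9]  -> 2 point(s)
  x = 7: RHS = 1, y in [1, 12]  -> 2 point(s)
  x = 9: RHS = 12, y in [5, 8]  -> 2 point(s)
  x = 12: RHS = 0, y in [0]  -> 1 point(s)
Affine points: 11. Add the point at infinity: total = 12.

#E(F_13) = 12


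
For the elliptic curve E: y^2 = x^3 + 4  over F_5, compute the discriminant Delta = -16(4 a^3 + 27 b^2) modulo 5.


4 a^3 + 27 b^2 = 4*0^3 + 27*4^2 = 0 + 432 = 432
Delta = -16 * (432) = -6912
Delta mod 5 = 3

Delta = 3 (mod 5)


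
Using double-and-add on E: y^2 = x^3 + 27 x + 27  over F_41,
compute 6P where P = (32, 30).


k = 6 = 110_2 (binary, LSB first: 011)
Double-and-add from P = (32, 30):
  bit 0 = 0: acc unchanged = O
  bit 1 = 1: acc = O + (28, 29) = (28, 29)
  bit 2 = 1: acc = (28, 29) + (6, 35) = (23, 33)

6P = (23, 33)


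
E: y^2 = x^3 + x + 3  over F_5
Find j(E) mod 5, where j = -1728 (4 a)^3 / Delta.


Delta = -16(4 a^3 + 27 b^2) mod 5 = 3
-1728 * (4 a)^3 = -1728 * (4*1)^3 mod 5 = 3
j = 3 * 3^(-1) mod 5 = 1

j = 1 (mod 5)


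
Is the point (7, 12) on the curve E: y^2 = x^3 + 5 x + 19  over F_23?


Check whether y^2 = x^3 + 5 x + 19 (mod 23) for (x, y) = (7, 12).
LHS: y^2 = 12^2 mod 23 = 6
RHS: x^3 + 5 x + 19 = 7^3 + 5*7 + 19 mod 23 = 6
LHS = RHS

Yes, on the curve


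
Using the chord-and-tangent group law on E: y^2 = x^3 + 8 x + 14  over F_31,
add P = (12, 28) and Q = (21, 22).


P != Q, so use the chord formula.
s = (y2 - y1) / (x2 - x1) = (25) / (9) mod 31 = 20
x3 = s^2 - x1 - x2 mod 31 = 20^2 - 12 - 21 = 26
y3 = s (x1 - x3) - y1 mod 31 = 20 * (12 - 26) - 28 = 2

P + Q = (26, 2)


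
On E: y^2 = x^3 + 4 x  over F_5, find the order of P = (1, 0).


Compute successive multiples of P until we hit O:
  1P = (1, 0)
  2P = O

ord(P) = 2


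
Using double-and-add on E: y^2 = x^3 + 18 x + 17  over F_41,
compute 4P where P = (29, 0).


k = 4 = 100_2 (binary, LSB first: 001)
Double-and-add from P = (29, 0):
  bit 0 = 0: acc unchanged = O
  bit 1 = 0: acc unchanged = O
  bit 2 = 1: acc = O + O = O

4P = O


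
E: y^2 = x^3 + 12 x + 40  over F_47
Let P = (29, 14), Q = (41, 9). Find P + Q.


P != Q, so use the chord formula.
s = (y2 - y1) / (x2 - x1) = (42) / (12) mod 47 = 27
x3 = s^2 - x1 - x2 mod 47 = 27^2 - 29 - 41 = 1
y3 = s (x1 - x3) - y1 mod 47 = 27 * (29 - 1) - 14 = 37

P + Q = (1, 37)


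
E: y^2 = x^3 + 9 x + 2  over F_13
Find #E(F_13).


For each x in F_13, count y with y^2 = x^3 + 9 x + 2 mod 13:
  x = 1: RHS = 12, y in [5, 8]  -> 2 point(s)
  x = 3: RHS = 4, y in [2, 11]  -> 2 point(s)
  x = 5: RHS = 3, y in [4, 9]  -> 2 point(s)
  x = 6: RHS = 12, y in [5, 8]  -> 2 point(s)
  x = 8: RHS = 1, y in [1, 12]  -> 2 point(s)
  x = 10: RHS = 0, y in [0]  -> 1 point(s)
Affine points: 11. Add the point at infinity: total = 12.

#E(F_13) = 12


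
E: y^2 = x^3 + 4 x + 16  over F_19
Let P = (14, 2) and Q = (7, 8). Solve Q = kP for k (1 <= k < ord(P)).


Enumerate multiples of P until we hit Q = (7, 8):
  1P = (14, 2)
  2P = (7, 8)
Match found at i = 2.

k = 2


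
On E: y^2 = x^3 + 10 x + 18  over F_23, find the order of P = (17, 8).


Compute successive multiples of P until we hit O:
  1P = (17, 8)
  2P = (15, 1)
  3P = (9, 20)
  4P = (5, 20)
  5P = (2, 0)
  6P = (5, 3)
  7P = (9, 3)
  8P = (15, 22)
  ... (continuing to 10P)
  10P = O

ord(P) = 10


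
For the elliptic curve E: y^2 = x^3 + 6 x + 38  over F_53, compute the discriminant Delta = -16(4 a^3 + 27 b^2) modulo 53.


4 a^3 + 27 b^2 = 4*6^3 + 27*38^2 = 864 + 38988 = 39852
Delta = -16 * (39852) = -637632
Delta mod 53 = 11

Delta = 11 (mod 53)


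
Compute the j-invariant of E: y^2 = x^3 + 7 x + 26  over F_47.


Delta = -16(4 a^3 + 27 b^2) mod 47 = 23
-1728 * (4 a)^3 = -1728 * (4*7)^3 mod 47 = 33
j = 33 * 23^(-1) mod 47 = 28

j = 28 (mod 47)


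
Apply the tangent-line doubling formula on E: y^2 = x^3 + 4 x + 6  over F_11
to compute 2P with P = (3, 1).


Doubling: s = (3 x1^2 + a) / (2 y1)
s = (3*3^2 + 4) / (2*1) mod 11 = 10
x3 = s^2 - 2 x1 mod 11 = 10^2 - 2*3 = 6
y3 = s (x1 - x3) - y1 mod 11 = 10 * (3 - 6) - 1 = 2

2P = (6, 2)


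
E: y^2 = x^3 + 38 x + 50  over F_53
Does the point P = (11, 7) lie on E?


Check whether y^2 = x^3 + 38 x + 50 (mod 53) for (x, y) = (11, 7).
LHS: y^2 = 7^2 mod 53 = 49
RHS: x^3 + 38 x + 50 = 11^3 + 38*11 + 50 mod 53 = 50
LHS != RHS

No, not on the curve


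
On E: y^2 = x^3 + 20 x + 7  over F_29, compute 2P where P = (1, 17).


k = 2 = 10_2 (binary, LSB first: 01)
Double-and-add from P = (1, 17):
  bit 0 = 0: acc unchanged = O
  bit 1 = 1: acc = O + (18, 15) = (18, 15)

2P = (18, 15)


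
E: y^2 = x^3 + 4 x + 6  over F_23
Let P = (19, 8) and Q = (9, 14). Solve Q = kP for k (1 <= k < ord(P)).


Enumerate multiples of P until we hit Q = (9, 14):
  1P = (19, 8)
  2P = (20, 6)
  3P = (11, 22)
  4P = (9, 9)
  5P = (21, 6)
  6P = (7, 3)
  7P = (5, 17)
  8P = (0, 11)
  9P = (6, 19)
  10P = (16, 16)
  11P = (13, 22)
  12P = (22, 22)
  13P = (14, 0)
  14P = (22, 1)
  15P = (13, 1)
  16P = (16, 7)
  17P = (6, 4)
  18P = (0, 12)
  19P = (5, 6)
  20P = (7, 20)
  21P = (21, 17)
  22P = (9, 14)
Match found at i = 22.

k = 22


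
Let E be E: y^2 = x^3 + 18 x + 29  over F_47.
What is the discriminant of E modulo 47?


4 a^3 + 27 b^2 = 4*18^3 + 27*29^2 = 23328 + 22707 = 46035
Delta = -16 * (46035) = -736560
Delta mod 47 = 24

Delta = 24 (mod 47)


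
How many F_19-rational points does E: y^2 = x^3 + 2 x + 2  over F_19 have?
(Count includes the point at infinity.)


For each x in F_19, count y with y^2 = x^3 + 2 x + 2 mod 19:
  x = 1: RHS = 5, y in [9, 10]  -> 2 point(s)
  x = 3: RHS = 16, y in [4, 15]  -> 2 point(s)
  x = 4: RHS = 17, y in [6, 13]  -> 2 point(s)
  x = 5: RHS = 4, y in [2, 17]  -> 2 point(s)
  x = 7: RHS = 17, y in [6, 13]  -> 2 point(s)
  x = 8: RHS = 17, y in [6, 13]  -> 2 point(s)
  x = 11: RHS = 6, y in [5, 14]  -> 2 point(s)
  x = 12: RHS = 6, y in [5, 14]  -> 2 point(s)
  x = 14: RHS = 0, y in [0]  -> 1 point(s)
  x = 15: RHS = 6, y in [5, 14]  -> 2 point(s)
  x = 16: RHS = 7, y in [8, 11]  -> 2 point(s)
  x = 17: RHS = 9, y in [3, 16]  -> 2 point(s)
Affine points: 23. Add the point at infinity: total = 24.

#E(F_19) = 24


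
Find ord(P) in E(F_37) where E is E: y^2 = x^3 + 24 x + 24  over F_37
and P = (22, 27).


Compute successive multiples of P until we hit O:
  1P = (22, 27)
  2P = (33, 30)
  3P = (31, 21)
  4P = (5, 11)
  5P = (21, 24)
  6P = (3, 30)
  7P = (11, 18)
  8P = (1, 7)
  ... (continuing to 35P)
  35P = O

ord(P) = 35


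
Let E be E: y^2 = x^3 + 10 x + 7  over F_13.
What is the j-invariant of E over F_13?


Delta = -16(4 a^3 + 27 b^2) mod 13 = 8
-1728 * (4 a)^3 = -1728 * (4*10)^3 mod 13 = 1
j = 1 * 8^(-1) mod 13 = 5

j = 5 (mod 13)


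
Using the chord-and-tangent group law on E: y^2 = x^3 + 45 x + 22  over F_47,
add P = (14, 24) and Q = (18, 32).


P != Q, so use the chord formula.
s = (y2 - y1) / (x2 - x1) = (8) / (4) mod 47 = 2
x3 = s^2 - x1 - x2 mod 47 = 2^2 - 14 - 18 = 19
y3 = s (x1 - x3) - y1 mod 47 = 2 * (14 - 19) - 24 = 13

P + Q = (19, 13)


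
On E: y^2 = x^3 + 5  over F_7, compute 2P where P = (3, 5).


Doubling: s = (3 x1^2 + a) / (2 y1)
s = (3*3^2 + 0) / (2*5) mod 7 = 2
x3 = s^2 - 2 x1 mod 7 = 2^2 - 2*3 = 5
y3 = s (x1 - x3) - y1 mod 7 = 2 * (3 - 5) - 5 = 5

2P = (5, 5)


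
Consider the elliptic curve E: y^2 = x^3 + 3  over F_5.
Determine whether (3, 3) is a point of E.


Check whether y^2 = x^3 + 0 x + 3 (mod 5) for (x, y) = (3, 3).
LHS: y^2 = 3^2 mod 5 = 4
RHS: x^3 + 0 x + 3 = 3^3 + 0*3 + 3 mod 5 = 0
LHS != RHS

No, not on the curve


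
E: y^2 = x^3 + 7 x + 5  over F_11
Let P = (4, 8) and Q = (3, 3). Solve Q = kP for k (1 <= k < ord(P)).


Enumerate multiples of P until we hit Q = (3, 3):
  1P = (4, 8)
  2P = (3, 3)
Match found at i = 2.

k = 2


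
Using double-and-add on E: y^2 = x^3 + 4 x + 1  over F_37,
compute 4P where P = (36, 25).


k = 4 = 100_2 (binary, LSB first: 001)
Double-and-add from P = (36, 25):
  bit 0 = 0: acc unchanged = O
  bit 1 = 0: acc unchanged = O
  bit 2 = 1: acc = O + (27, 16) = (27, 16)

4P = (27, 16)


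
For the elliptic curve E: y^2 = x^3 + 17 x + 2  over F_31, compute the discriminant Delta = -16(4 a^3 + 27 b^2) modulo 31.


4 a^3 + 27 b^2 = 4*17^3 + 27*2^2 = 19652 + 108 = 19760
Delta = -16 * (19760) = -316160
Delta mod 31 = 9

Delta = 9 (mod 31)


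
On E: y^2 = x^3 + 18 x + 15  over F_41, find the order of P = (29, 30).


Compute successive multiples of P until we hit O:
  1P = (29, 30)
  2P = (29, 11)
  3P = O

ord(P) = 3


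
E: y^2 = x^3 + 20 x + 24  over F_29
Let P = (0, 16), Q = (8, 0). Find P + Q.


P != Q, so use the chord formula.
s = (y2 - y1) / (x2 - x1) = (13) / (8) mod 29 = 27
x3 = s^2 - x1 - x2 mod 29 = 27^2 - 0 - 8 = 25
y3 = s (x1 - x3) - y1 mod 29 = 27 * (0 - 25) - 16 = 5

P + Q = (25, 5)


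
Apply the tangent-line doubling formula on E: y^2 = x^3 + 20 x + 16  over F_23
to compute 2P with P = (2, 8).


Doubling: s = (3 x1^2 + a) / (2 y1)
s = (3*2^2 + 20) / (2*8) mod 23 = 2
x3 = s^2 - 2 x1 mod 23 = 2^2 - 2*2 = 0
y3 = s (x1 - x3) - y1 mod 23 = 2 * (2 - 0) - 8 = 19

2P = (0, 19)


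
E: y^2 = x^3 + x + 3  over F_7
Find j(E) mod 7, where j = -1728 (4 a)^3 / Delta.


Delta = -16(4 a^3 + 27 b^2) mod 7 = 3
-1728 * (4 a)^3 = -1728 * (4*1)^3 mod 7 = 1
j = 1 * 3^(-1) mod 7 = 5

j = 5 (mod 7)


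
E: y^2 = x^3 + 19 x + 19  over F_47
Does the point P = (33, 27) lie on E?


Check whether y^2 = x^3 + 19 x + 19 (mod 47) for (x, y) = (33, 27).
LHS: y^2 = 27^2 mod 47 = 24
RHS: x^3 + 19 x + 19 = 33^3 + 19*33 + 19 mod 47 = 17
LHS != RHS

No, not on the curve


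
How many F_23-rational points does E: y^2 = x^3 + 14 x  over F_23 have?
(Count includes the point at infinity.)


For each x in F_23, count y with y^2 = x^3 + 14 x + 0 mod 23:
  x = 0: RHS = 0, y in [0]  -> 1 point(s)
  x = 2: RHS = 13, y in [6, 17]  -> 2 point(s)
  x = 3: RHS = 0, y in [0]  -> 1 point(s)
  x = 6: RHS = 1, y in [1, 22]  -> 2 point(s)
  x = 7: RHS = 4, y in [2, 21]  -> 2 point(s)
  x = 8: RHS = 3, y in [7, 16]  -> 2 point(s)
  x = 9: RHS = 4, y in [2, 21]  -> 2 point(s)
  x = 10: RHS = 13, y in [6, 17]  -> 2 point(s)
  x = 11: RHS = 13, y in [6, 17]  -> 2 point(s)
  x = 18: RHS = 12, y in [9, 14]  -> 2 point(s)
  x = 19: RHS = 18, y in [8, 15]  -> 2 point(s)
  x = 20: RHS = 0, y in [0]  -> 1 point(s)
  x = 22: RHS = 8, y in [10, 13]  -> 2 point(s)
Affine points: 23. Add the point at infinity: total = 24.

#E(F_23) = 24


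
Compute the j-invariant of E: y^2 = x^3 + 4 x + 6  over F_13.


Delta = -16(4 a^3 + 27 b^2) mod 13 = 8
-1728 * (4 a)^3 = -1728 * (4*4)^3 mod 13 = 1
j = 1 * 8^(-1) mod 13 = 5

j = 5 (mod 13)


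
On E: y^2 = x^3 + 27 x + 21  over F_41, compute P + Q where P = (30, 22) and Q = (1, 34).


P != Q, so use the chord formula.
s = (y2 - y1) / (x2 - x1) = (12) / (12) mod 41 = 1
x3 = s^2 - x1 - x2 mod 41 = 1^2 - 30 - 1 = 11
y3 = s (x1 - x3) - y1 mod 41 = 1 * (30 - 11) - 22 = 38

P + Q = (11, 38)


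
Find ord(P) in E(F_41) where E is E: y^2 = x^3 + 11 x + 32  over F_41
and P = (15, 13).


Compute successive multiples of P until we hit O:
  1P = (15, 13)
  2P = (15, 28)
  3P = O

ord(P) = 3


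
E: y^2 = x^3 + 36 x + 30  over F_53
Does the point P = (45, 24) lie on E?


Check whether y^2 = x^3 + 36 x + 30 (mod 53) for (x, y) = (45, 24).
LHS: y^2 = 24^2 mod 53 = 46
RHS: x^3 + 36 x + 30 = 45^3 + 36*45 + 30 mod 53 = 25
LHS != RHS

No, not on the curve


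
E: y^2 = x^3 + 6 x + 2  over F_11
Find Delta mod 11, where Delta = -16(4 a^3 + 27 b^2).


4 a^3 + 27 b^2 = 4*6^3 + 27*2^2 = 864 + 108 = 972
Delta = -16 * (972) = -15552
Delta mod 11 = 2

Delta = 2 (mod 11)


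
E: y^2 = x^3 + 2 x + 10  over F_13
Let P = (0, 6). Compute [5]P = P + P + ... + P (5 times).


k = 5 = 101_2 (binary, LSB first: 101)
Double-and-add from P = (0, 6):
  bit 0 = 1: acc = O + (0, 6) = (0, 6)
  bit 1 = 0: acc unchanged = (0, 6)
  bit 2 = 1: acc = (0, 6) + (2, 10) = (2, 3)

5P = (2, 3)


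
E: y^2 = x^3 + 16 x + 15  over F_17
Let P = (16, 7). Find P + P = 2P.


Doubling: s = (3 x1^2 + a) / (2 y1)
s = (3*16^2 + 16) / (2*7) mod 17 = 5
x3 = s^2 - 2 x1 mod 17 = 5^2 - 2*16 = 10
y3 = s (x1 - x3) - y1 mod 17 = 5 * (16 - 10) - 7 = 6

2P = (10, 6)


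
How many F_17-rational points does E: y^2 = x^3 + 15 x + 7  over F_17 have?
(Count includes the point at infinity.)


For each x in F_17, count y with y^2 = x^3 + 15 x + 7 mod 17:
  x = 7: RHS = 13, y in [8, 9]  -> 2 point(s)
  x = 9: RHS = 4, y in [2, 15]  -> 2 point(s)
  x = 10: RHS = 1, y in [1, 16]  -> 2 point(s)
  x = 13: RHS = 2, y in [6, 11]  -> 2 point(s)
  x = 16: RHS = 8, y in [5, 12]  -> 2 point(s)
Affine points: 10. Add the point at infinity: total = 11.

#E(F_17) = 11


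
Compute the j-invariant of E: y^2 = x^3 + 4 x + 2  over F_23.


Delta = -16(4 a^3 + 27 b^2) mod 23 = 18
-1728 * (4 a)^3 = -1728 * (4*4)^3 mod 23 = 17
j = 17 * 18^(-1) mod 23 = 15

j = 15 (mod 23)


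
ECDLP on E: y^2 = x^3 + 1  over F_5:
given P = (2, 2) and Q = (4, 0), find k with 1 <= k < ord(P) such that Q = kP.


Enumerate multiples of P until we hit Q = (4, 0):
  1P = (2, 2)
  2P = (0, 4)
  3P = (4, 0)
Match found at i = 3.

k = 3


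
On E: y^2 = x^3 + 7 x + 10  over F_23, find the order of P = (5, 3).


Compute successive multiples of P until we hit O:
  1P = (5, 3)
  2P = (3, 9)
  3P = (1, 8)
  4P = (20, 10)
  5P = (2, 3)
  6P = (16, 20)
  7P = (8, 7)
  8P = (22, 5)
  ... (continuing to 18P)
  18P = O

ord(P) = 18


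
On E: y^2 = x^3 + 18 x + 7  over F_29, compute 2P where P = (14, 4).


k = 2 = 10_2 (binary, LSB first: 01)
Double-and-add from P = (14, 4):
  bit 0 = 0: acc unchanged = O
  bit 1 = 1: acc = O + (17, 8) = (17, 8)

2P = (17, 8)


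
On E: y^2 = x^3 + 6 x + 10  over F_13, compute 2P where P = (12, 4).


Doubling: s = (3 x1^2 + a) / (2 y1)
s = (3*12^2 + 6) / (2*4) mod 13 = 6
x3 = s^2 - 2 x1 mod 13 = 6^2 - 2*12 = 12
y3 = s (x1 - x3) - y1 mod 13 = 6 * (12 - 12) - 4 = 9

2P = (12, 9)


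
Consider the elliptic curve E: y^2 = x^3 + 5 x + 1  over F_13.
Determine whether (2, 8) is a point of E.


Check whether y^2 = x^3 + 5 x + 1 (mod 13) for (x, y) = (2, 8).
LHS: y^2 = 8^2 mod 13 = 12
RHS: x^3 + 5 x + 1 = 2^3 + 5*2 + 1 mod 13 = 6
LHS != RHS

No, not on the curve


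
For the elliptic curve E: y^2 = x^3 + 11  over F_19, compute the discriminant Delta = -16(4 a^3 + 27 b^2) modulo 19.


4 a^3 + 27 b^2 = 4*0^3 + 27*11^2 = 0 + 3267 = 3267
Delta = -16 * (3267) = -52272
Delta mod 19 = 16

Delta = 16 (mod 19)


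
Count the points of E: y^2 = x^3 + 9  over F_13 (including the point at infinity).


For each x in F_13, count y with y^2 = x^3 + 0 x + 9 mod 13:
  x = 0: RHS = 9, y in [3, 10]  -> 2 point(s)
  x = 1: RHS = 10, y in [6, 7]  -> 2 point(s)
  x = 2: RHS = 4, y in [2, 11]  -> 2 point(s)
  x = 3: RHS = 10, y in [6, 7]  -> 2 point(s)
  x = 5: RHS = 4, y in [2, 11]  -> 2 point(s)
  x = 6: RHS = 4, y in [2, 11]  -> 2 point(s)
  x = 7: RHS = 1, y in [1, 12]  -> 2 point(s)
  x = 8: RHS = 1, y in [1, 12]  -> 2 point(s)
  x = 9: RHS = 10, y in [6, 7]  -> 2 point(s)
  x = 11: RHS = 1, y in [1, 12]  -> 2 point(s)
Affine points: 20. Add the point at infinity: total = 21.

#E(F_13) = 21


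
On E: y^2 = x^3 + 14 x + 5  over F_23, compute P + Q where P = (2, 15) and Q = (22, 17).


P != Q, so use the chord formula.
s = (y2 - y1) / (x2 - x1) = (2) / (20) mod 23 = 7
x3 = s^2 - x1 - x2 mod 23 = 7^2 - 2 - 22 = 2
y3 = s (x1 - x3) - y1 mod 23 = 7 * (2 - 2) - 15 = 8

P + Q = (2, 8)


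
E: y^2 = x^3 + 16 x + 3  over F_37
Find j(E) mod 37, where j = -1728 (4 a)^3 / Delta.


Delta = -16(4 a^3 + 27 b^2) mod 37 = 35
-1728 * (4 a)^3 = -1728 * (4*16)^3 mod 37 = 26
j = 26 * 35^(-1) mod 37 = 24

j = 24 (mod 37)


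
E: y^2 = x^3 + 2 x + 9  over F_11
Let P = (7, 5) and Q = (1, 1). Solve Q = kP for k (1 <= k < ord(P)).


Enumerate multiples of P until we hit Q = (1, 1):
  1P = (7, 5)
  2P = (0, 8)
  3P = (8, 8)
  4P = (5, 1)
  5P = (3, 3)
  6P = (4, 2)
  7P = (1, 1)
Match found at i = 7.

k = 7


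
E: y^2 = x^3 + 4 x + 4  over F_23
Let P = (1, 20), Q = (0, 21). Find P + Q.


P != Q, so use the chord formula.
s = (y2 - y1) / (x2 - x1) = (1) / (22) mod 23 = 22
x3 = s^2 - x1 - x2 mod 23 = 22^2 - 1 - 0 = 0
y3 = s (x1 - x3) - y1 mod 23 = 22 * (1 - 0) - 20 = 2

P + Q = (0, 2)


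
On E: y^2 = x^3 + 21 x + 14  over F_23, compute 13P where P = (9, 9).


k = 13 = 1101_2 (binary, LSB first: 1011)
Double-and-add from P = (9, 9):
  bit 0 = 1: acc = O + (9, 9) = (9, 9)
  bit 1 = 0: acc unchanged = (9, 9)
  bit 2 = 1: acc = (9, 9) + (15, 1) = (11, 9)
  bit 3 = 1: acc = (11, 9) + (2, 15) = (13, 0)

13P = (13, 0)


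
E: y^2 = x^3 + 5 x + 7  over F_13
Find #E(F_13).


For each x in F_13, count y with y^2 = x^3 + 5 x + 7 mod 13:
  x = 1: RHS = 0, y in [0]  -> 1 point(s)
  x = 2: RHS = 12, y in [5, 8]  -> 2 point(s)
  x = 3: RHS = 10, y in [6, 7]  -> 2 point(s)
  x = 4: RHS = 0, y in [0]  -> 1 point(s)
  x = 5: RHS = 1, y in [1, 12]  -> 2 point(s)
  x = 8: RHS = 0, y in [0]  -> 1 point(s)
  x = 9: RHS = 1, y in [1, 12]  -> 2 point(s)
  x = 10: RHS = 4, y in [2, 11]  -> 2 point(s)
  x = 12: RHS = 1, y in [1, 12]  -> 2 point(s)
Affine points: 15. Add the point at infinity: total = 16.

#E(F_13) = 16


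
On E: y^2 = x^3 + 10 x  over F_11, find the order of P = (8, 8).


Compute successive multiples of P until we hit O:
  1P = (8, 8)
  2P = (4, 4)
  3P = (0, 0)
  4P = (4, 7)
  5P = (8, 3)
  6P = O

ord(P) = 6


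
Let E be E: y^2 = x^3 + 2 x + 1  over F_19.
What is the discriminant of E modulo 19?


4 a^3 + 27 b^2 = 4*2^3 + 27*1^2 = 32 + 27 = 59
Delta = -16 * (59) = -944
Delta mod 19 = 6

Delta = 6 (mod 19)


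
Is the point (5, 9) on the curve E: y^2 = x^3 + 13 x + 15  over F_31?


Check whether y^2 = x^3 + 13 x + 15 (mod 31) for (x, y) = (5, 9).
LHS: y^2 = 9^2 mod 31 = 19
RHS: x^3 + 13 x + 15 = 5^3 + 13*5 + 15 mod 31 = 19
LHS = RHS

Yes, on the curve


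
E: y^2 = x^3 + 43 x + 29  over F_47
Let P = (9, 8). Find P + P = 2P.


Doubling: s = (3 x1^2 + a) / (2 y1)
s = (3*9^2 + 43) / (2*8) mod 47 = 12
x3 = s^2 - 2 x1 mod 47 = 12^2 - 2*9 = 32
y3 = s (x1 - x3) - y1 mod 47 = 12 * (9 - 32) - 8 = 45

2P = (32, 45)


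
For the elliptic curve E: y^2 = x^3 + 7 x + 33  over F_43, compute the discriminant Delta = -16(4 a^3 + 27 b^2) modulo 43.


4 a^3 + 27 b^2 = 4*7^3 + 27*33^2 = 1372 + 29403 = 30775
Delta = -16 * (30775) = -492400
Delta mod 43 = 36

Delta = 36 (mod 43)


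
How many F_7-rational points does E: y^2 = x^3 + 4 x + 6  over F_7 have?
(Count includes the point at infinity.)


For each x in F_7, count y with y^2 = x^3 + 4 x + 6 mod 7:
  x = 1: RHS = 4, y in [2, 5]  -> 2 point(s)
  x = 2: RHS = 1, y in [1, 6]  -> 2 point(s)
  x = 4: RHS = 2, y in [3, 4]  -> 2 point(s)
  x = 5: RHS = 4, y in [2, 5]  -> 2 point(s)
  x = 6: RHS = 1, y in [1, 6]  -> 2 point(s)
Affine points: 10. Add the point at infinity: total = 11.

#E(F_7) = 11


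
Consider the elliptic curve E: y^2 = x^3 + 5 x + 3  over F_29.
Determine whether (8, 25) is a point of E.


Check whether y^2 = x^3 + 5 x + 3 (mod 29) for (x, y) = (8, 25).
LHS: y^2 = 25^2 mod 29 = 16
RHS: x^3 + 5 x + 3 = 8^3 + 5*8 + 3 mod 29 = 4
LHS != RHS

No, not on the curve


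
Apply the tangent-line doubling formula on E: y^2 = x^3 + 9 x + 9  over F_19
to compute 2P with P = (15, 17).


Doubling: s = (3 x1^2 + a) / (2 y1)
s = (3*15^2 + 9) / (2*17) mod 19 = 0
x3 = s^2 - 2 x1 mod 19 = 0^2 - 2*15 = 8
y3 = s (x1 - x3) - y1 mod 19 = 0 * (15 - 8) - 17 = 2

2P = (8, 2)


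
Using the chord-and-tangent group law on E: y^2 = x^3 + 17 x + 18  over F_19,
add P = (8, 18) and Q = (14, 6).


P != Q, so use the chord formula.
s = (y2 - y1) / (x2 - x1) = (7) / (6) mod 19 = 17
x3 = s^2 - x1 - x2 mod 19 = 17^2 - 8 - 14 = 1
y3 = s (x1 - x3) - y1 mod 19 = 17 * (8 - 1) - 18 = 6

P + Q = (1, 6)


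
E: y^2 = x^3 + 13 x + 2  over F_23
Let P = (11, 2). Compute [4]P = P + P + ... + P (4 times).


k = 4 = 100_2 (binary, LSB first: 001)
Double-and-add from P = (11, 2):
  bit 0 = 0: acc unchanged = O
  bit 1 = 0: acc unchanged = O
  bit 2 = 1: acc = O + (2, 17) = (2, 17)

4P = (2, 17)


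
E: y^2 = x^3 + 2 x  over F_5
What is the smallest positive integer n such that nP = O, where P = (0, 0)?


Compute successive multiples of P until we hit O:
  1P = (0, 0)
  2P = O

ord(P) = 2


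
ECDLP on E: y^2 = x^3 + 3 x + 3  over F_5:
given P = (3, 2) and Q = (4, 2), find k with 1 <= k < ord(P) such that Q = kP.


Enumerate multiples of P until we hit Q = (4, 2):
  1P = (3, 2)
  2P = (4, 3)
  3P = (4, 2)
Match found at i = 3.

k = 3


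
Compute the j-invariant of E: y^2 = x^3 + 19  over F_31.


Delta = -16(4 a^3 + 27 b^2) mod 31 = 9
-1728 * (4 a)^3 = -1728 * (4*0)^3 mod 31 = 0
j = 0 * 9^(-1) mod 31 = 0

j = 0 (mod 31)


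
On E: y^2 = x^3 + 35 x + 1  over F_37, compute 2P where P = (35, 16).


Doubling: s = (3 x1^2 + a) / (2 y1)
s = (3*35^2 + 35) / (2*16) mod 37 = 35
x3 = s^2 - 2 x1 mod 37 = 35^2 - 2*35 = 8
y3 = s (x1 - x3) - y1 mod 37 = 35 * (35 - 8) - 16 = 4

2P = (8, 4)


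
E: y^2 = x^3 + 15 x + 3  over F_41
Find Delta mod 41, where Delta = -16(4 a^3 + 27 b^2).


4 a^3 + 27 b^2 = 4*15^3 + 27*3^2 = 13500 + 243 = 13743
Delta = -16 * (13743) = -219888
Delta mod 41 = 36

Delta = 36 (mod 41)


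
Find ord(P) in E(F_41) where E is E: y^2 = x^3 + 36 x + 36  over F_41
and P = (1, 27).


Compute successive multiples of P until we hit O:
  1P = (1, 27)
  2P = (7, 37)
  3P = (13, 35)
  4P = (32, 7)
  5P = (12, 33)
  6P = (10, 24)
  7P = (21, 7)
  8P = (20, 33)
  ... (continuing to 23P)
  23P = O

ord(P) = 23


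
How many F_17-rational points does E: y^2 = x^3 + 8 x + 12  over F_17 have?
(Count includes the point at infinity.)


For each x in F_17, count y with y^2 = x^3 + 8 x + 12 mod 17:
  x = 1: RHS = 4, y in [2, 15]  -> 2 point(s)
  x = 2: RHS = 2, y in [6, 11]  -> 2 point(s)
  x = 6: RHS = 4, y in [2, 15]  -> 2 point(s)
  x = 10: RHS = 4, y in [2, 15]  -> 2 point(s)
  x = 12: RHS = 0, y in [0]  -> 1 point(s)
  x = 13: RHS = 1, y in [1, 16]  -> 2 point(s)
Affine points: 11. Add the point at infinity: total = 12.

#E(F_17) = 12


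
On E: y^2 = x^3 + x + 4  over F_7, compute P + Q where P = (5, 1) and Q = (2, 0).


P != Q, so use the chord formula.
s = (y2 - y1) / (x2 - x1) = (6) / (4) mod 7 = 5
x3 = s^2 - x1 - x2 mod 7 = 5^2 - 5 - 2 = 4
y3 = s (x1 - x3) - y1 mod 7 = 5 * (5 - 4) - 1 = 4

P + Q = (4, 4)


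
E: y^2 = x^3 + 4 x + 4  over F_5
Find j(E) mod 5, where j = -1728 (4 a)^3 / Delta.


Delta = -16(4 a^3 + 27 b^2) mod 5 = 2
-1728 * (4 a)^3 = -1728 * (4*4)^3 mod 5 = 2
j = 2 * 2^(-1) mod 5 = 1

j = 1 (mod 5)


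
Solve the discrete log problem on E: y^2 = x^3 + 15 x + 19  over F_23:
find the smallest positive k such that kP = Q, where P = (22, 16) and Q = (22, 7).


Enumerate multiples of P until we hit Q = (22, 7):
  1P = (22, 16)
  2P = (6, 16)
  3P = (18, 7)
  4P = (1, 14)
  5P = (1, 9)
  6P = (18, 16)
  7P = (6, 7)
  8P = (22, 7)
Match found at i = 8.

k = 8


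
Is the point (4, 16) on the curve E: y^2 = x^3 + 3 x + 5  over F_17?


Check whether y^2 = x^3 + 3 x + 5 (mod 17) for (x, y) = (4, 16).
LHS: y^2 = 16^2 mod 17 = 1
RHS: x^3 + 3 x + 5 = 4^3 + 3*4 + 5 mod 17 = 13
LHS != RHS

No, not on the curve


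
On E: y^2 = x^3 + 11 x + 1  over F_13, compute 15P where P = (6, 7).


k = 15 = 1111_2 (binary, LSB first: 1111)
Double-and-add from P = (6, 7):
  bit 0 = 1: acc = O + (6, 7) = (6, 7)
  bit 1 = 1: acc = (6, 7) + (5, 8) = (3, 3)
  bit 2 = 1: acc = (3, 3) + (0, 1) = (9, 6)
  bit 3 = 1: acc = (9, 6) + (1, 0) = (6, 6)

15P = (6, 6)


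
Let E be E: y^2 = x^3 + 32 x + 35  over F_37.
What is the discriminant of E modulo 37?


4 a^3 + 27 b^2 = 4*32^3 + 27*35^2 = 131072 + 33075 = 164147
Delta = -16 * (164147) = -2626352
Delta mod 37 = 19

Delta = 19 (mod 37)


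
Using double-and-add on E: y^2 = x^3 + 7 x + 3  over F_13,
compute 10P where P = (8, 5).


k = 10 = 1010_2 (binary, LSB first: 0101)
Double-and-add from P = (8, 5):
  bit 0 = 0: acc unchanged = O
  bit 1 = 1: acc = O + (6, 1) = (6, 1)
  bit 2 = 0: acc unchanged = (6, 1)
  bit 3 = 1: acc = (6, 1) + (0, 9) = (3, 8)

10P = (3, 8)
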